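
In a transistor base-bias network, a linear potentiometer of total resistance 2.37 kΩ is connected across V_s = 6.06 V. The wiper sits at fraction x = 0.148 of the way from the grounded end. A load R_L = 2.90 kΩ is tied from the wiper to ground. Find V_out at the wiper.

V_out ≈ 0.813 V

Split the track: R_lower = x·R_p = 0.3508 kΩ, R_upper = (1−x)·R_p = 2.019 kΩ.
(x·R_p) ‖ R_L = 0.3129 kΩ.
Then V_out = V_s · 0.3129/(2.019 + 0.3129) = 0.8131 V.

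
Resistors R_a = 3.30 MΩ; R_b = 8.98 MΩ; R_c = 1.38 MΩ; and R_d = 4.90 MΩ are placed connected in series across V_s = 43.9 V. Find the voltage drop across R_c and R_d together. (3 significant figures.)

V ≈ 14.9 V

ΣR = 3.30 + 8.98 + 1.38 + 4.90 = 18.56 MΩ.
R_{R_c..R_d} = 1.38 + 4.90 = 6.280 MΩ.
V = V_s · R/ΣR = 43.9 × 0.3384 = 14.85 V.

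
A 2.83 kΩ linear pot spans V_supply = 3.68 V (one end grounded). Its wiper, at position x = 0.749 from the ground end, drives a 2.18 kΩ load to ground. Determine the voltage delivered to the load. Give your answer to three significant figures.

The pot divides into 0.7103 kΩ above the wiper and 2.120 kΩ below.
Lower segment in parallel with the load: 2.120 ‖ 2.18 = 1.075 kΩ.
V_out = 3.68 × 1.075/(0.7103 + 1.075) = 2.216 V.
(Unloaded: V_out = x·V_supply = 2.76 V.)

V_out ≈ 2.22 V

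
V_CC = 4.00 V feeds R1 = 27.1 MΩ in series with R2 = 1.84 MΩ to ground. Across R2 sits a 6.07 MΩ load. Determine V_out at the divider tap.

V_out ≈ 0.198 V

First combine the lower leg with the load: R2 ‖ R_L = 1.412 MΩ.
Now apply the divider: V_out = 4.00 × 0.04952 = 0.1981 V.
(Unloaded it would be 0.254 V; the load pulls it down.)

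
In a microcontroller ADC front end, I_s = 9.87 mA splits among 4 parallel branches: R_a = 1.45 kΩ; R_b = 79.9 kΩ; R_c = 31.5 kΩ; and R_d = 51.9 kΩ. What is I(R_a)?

I ≈ 9.04 mA

ΣG = 1/1.45 + 1/79.9 + 1/31.5 + 1/51.9 = 0.7532.
R_a takes the fraction G_k/ΣG = 0.6897/0.7532 = 0.9157, so I = 9.87 × 0.9157 = 9.037 mA.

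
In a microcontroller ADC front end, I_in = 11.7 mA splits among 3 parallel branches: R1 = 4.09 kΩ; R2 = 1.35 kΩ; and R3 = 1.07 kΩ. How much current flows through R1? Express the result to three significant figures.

Total conductance ΣG = 1/4.09 + 1/1.35 + 1/1.07 = 1.920 (units of 1/kΩ).
Current divider: I(R1) = I_in · G_k/ΣG = 11.7 × (0.2445/1.920) = 11.7 × 0.1274 = 1.490 mA.

I ≈ 1.49 mA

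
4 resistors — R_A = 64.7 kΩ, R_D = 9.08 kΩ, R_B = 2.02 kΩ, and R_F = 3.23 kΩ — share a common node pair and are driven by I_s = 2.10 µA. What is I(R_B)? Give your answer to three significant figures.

ΣG = 1/64.7 + 1/9.08 + 1/2.02 + 1/3.23 = 0.9302.
R_B takes the fraction G_k/ΣG = 0.4950/0.9302 = 0.5322, so I = 2.10 × 0.5322 = 1.118 µA.

I ≈ 1.12 µA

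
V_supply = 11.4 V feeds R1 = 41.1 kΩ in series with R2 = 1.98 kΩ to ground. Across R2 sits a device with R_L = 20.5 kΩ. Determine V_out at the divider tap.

V_out ≈ 0.480 V

The load sits in parallel with R2, giving an effective lower resistance R2' = R2·R_L/(R2+R_L) = 1.806 kΩ.
Now apply the divider: V_out = 11.4 × 0.04208 = 0.4797 V.
(Unloaded it would be 0.524 V; the load pulls it down.)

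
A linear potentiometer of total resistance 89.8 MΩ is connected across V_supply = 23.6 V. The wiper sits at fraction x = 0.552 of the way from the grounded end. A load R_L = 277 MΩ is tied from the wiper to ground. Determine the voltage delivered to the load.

V_out ≈ 12.1 V

Split the track: R_lower = x·R_p = 49.57 MΩ, R_upper = (1−x)·R_p = 40.23 MΩ.
Lower segment in parallel with the load: 49.57 ‖ 277 = 42.05 MΩ.
V_out = 23.6 × 42.05/(40.23 + 42.05) = 12.06 V.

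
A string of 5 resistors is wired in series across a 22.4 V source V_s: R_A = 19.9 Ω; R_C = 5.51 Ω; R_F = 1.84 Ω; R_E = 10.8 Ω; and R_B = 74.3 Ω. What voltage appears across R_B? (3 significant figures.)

V ≈ 14.8 V

Total series resistance ΣR = 19.9 + 5.51 + 1.84 + 10.8 + 74.3 = 112.3 Ω.
Voltage divider: V = V_s · (74.30 / 112.3) = 22.4 × 0.6613 = 14.81 V.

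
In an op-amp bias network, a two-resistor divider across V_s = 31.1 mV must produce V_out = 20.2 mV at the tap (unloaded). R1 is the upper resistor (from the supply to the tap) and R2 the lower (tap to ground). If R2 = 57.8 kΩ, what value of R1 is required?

V_out/V_s = R2/(R1+R2) = 0.6495.
R1 = R2·(1/k − 1) = 57.8 × 0.5396 = 31.19 kΩ.

R1 ≈ 31.2 kΩ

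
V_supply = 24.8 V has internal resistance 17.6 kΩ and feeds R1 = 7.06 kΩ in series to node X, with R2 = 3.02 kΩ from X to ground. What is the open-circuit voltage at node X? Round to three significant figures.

V_th ≈ 2.71 V

R1' = 17.6 + 7.06 = 24.66 kΩ (source resistance + R1).
V_th is the unloaded tap voltage: V_supply · R2/(R1'+R2) = 24.8 × 0.1091 = 2.706 V.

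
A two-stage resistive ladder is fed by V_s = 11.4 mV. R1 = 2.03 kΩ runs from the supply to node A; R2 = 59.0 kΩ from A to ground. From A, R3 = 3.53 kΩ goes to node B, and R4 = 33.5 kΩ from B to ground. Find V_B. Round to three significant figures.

The second stage (R3 + R4 = 37.03 kΩ) loads node A in parallel with R2.
R2 ‖ (R3+R4) = 22.75 kΩ.
So V_A = 11.4 × 0.9181 = 10.47 mV.
Stage 2 is unloaded, so V_B = V_A · R4/(R3+R4) = 10.47 × 33.5/37.03 = 9.468 mV.

V_B ≈ 9.47 mV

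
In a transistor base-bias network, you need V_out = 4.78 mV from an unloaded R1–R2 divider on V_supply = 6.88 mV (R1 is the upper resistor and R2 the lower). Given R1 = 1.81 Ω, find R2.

R2 ≈ 4.12 Ω

The divider ratio is R2/(R1+R2) = 4.78/6.88 = 0.6948.
So R2 = R1 · V_out/(V_supply − V_out) = 1.81 × 4.78/(6.88 − 4.78) = 1.81 × 2.276 = 4.120 Ω.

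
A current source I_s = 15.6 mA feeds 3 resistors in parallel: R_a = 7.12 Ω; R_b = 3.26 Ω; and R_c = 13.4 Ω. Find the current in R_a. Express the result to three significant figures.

I ≈ 4.20 mA

Conductances: ΣG = 1/7.12 + 1/3.26 + 1/13.4 = 0.5218 (1/Ω).
R_a takes the fraction G_k/ΣG = 0.1404/0.5218 = 0.2692, so I = 15.6 × 0.2692 = 4.199 mA.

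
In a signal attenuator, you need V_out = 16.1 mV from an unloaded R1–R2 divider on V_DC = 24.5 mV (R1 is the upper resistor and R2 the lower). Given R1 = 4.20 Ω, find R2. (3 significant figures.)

R2 ≈ 8.05 Ω

Required fraction k = V_out/V_DC = 0.6571.
Rearranging, R2 = R1·k/(1−k) = 4.20 × 1.917 = 8.050 Ω.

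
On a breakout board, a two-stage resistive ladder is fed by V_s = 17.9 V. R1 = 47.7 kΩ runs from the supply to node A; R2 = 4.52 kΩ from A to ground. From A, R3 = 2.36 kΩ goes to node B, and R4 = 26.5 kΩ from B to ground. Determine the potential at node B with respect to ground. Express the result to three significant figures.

The second stage (R3 + R4 = 28.86 kΩ) loads node A in parallel with R2.
R2 ‖ (R3+R4) = 3.908 kΩ.
First divider: V_A = V_s · 3.908/(47.7 + 3.908) = 1.355 V.
Then the unloaded second divider: V_B = V_A × R4/(R3+R4) = 1.355 × 0.9182 = 1.245 V.

V_B ≈ 1.24 V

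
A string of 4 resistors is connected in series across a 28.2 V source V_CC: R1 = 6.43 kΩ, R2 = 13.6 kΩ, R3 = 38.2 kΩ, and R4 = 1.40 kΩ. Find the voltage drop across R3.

Series total: ΣR = 6.43 + 13.6 + 38.2 + 1.40 = 59.63 kΩ.
V = V_CC · R/ΣR = 28.2 × 0.6406 = 18.07 V.

V ≈ 18.1 V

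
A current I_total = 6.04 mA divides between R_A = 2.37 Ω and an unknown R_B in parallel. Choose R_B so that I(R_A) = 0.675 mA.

The fraction through R_A equals R_B/(R_A+R_B).
With f = 0.1118, R_B = R_A · f/(1−f) = 2.37 × 0.1258 = 0.2982 Ω.

R_B ≈ 0.298 Ω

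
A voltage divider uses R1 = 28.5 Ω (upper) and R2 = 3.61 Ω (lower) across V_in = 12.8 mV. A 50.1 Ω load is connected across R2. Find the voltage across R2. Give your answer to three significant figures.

V_out ≈ 1.35 mV

First combine the lower leg with the load: R2 ‖ R_L = 3.367 Ω.
Now apply the divider: V_out = 12.8 × 0.1057 = 1.353 mV.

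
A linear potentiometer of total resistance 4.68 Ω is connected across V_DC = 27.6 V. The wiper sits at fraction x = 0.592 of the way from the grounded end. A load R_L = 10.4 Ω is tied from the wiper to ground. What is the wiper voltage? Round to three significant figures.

V_out ≈ 14.7 V

Split the track: R_lower = x·R_p = 2.771 Ω, R_upper = (1−x)·R_p = 1.909 Ω.
Lower segment in parallel with the load: 2.771 ‖ 10.4 = 2.188 Ω.
V_out = 27.6 × 2.188/(1.909 + 2.188) = 14.74 V.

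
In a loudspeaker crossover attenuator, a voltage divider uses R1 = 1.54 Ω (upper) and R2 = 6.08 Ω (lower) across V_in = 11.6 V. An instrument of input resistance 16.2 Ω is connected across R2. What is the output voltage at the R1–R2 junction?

R2 ‖ R_L = (6.08 × 16.2)/(6.08 + 16.2) = 4.421 Ω.
Now apply the divider: V_out = 11.6 × 0.7416 = 8.603 V.
(Unloaded it would be 9.26 V; the load pulls it down.)

V_out ≈ 8.60 V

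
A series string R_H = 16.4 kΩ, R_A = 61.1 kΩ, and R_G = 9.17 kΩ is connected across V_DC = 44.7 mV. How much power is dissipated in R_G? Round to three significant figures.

ΣR = 86.67 kΩ → I = 44.7/86.67 = 0.5157 µA.
P = I²R = 0.2660 × 9.17 = 2.439 nW.

P ≈ 2.44 nW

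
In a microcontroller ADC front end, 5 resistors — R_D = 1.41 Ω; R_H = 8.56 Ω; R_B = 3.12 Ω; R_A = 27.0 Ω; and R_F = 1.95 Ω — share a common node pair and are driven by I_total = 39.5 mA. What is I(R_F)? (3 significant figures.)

I ≈ 11.9 mA

Total conductance ΣG = 1/1.41 + 1/8.56 + 1/3.12 + 1/27.0 + 1/1.95 = 1.696 (units of 1/Ω).
R_F takes the fraction G_k/ΣG = 0.5128/1.696 = 0.3023, so I = 39.5 × 0.3023 = 11.94 mA.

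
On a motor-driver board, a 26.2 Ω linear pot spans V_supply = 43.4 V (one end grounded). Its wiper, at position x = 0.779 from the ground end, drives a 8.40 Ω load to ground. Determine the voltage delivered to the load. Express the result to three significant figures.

V_out ≈ 22.0 V

Split the track: R_lower = x·R_p = 20.41 Ω, R_upper = (1−x)·R_p = 5.790 Ω.
(x·R_p) ‖ R_L = 5.951 Ω.
V_out = 43.4 × 5.951/(5.790 + 5.951) = 22.00 V.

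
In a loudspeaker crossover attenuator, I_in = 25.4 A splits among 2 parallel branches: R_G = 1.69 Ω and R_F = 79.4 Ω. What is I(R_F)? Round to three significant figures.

With just two branches, the current splits inversely with resistance.
I(R_F) = 25.4 × 1.69/(1.69 + 79.4) = 25.4 × 0.02084 = 0.5294 A.

I ≈ 0.529 A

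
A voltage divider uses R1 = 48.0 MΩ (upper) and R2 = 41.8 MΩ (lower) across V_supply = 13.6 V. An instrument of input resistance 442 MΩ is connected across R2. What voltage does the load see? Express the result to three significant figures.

V_out ≈ 6.03 V

The load sits in parallel with R2, giving an effective lower resistance R2' = R2·R_L/(R2+R_L) = 38.19 MΩ.
Then V_out = V_supply · R2'/(R1 + R2') = 13.6 × 38.19/86.19 = 6.026 V.
(Unloaded it would be 6.33 V; the load pulls it down.)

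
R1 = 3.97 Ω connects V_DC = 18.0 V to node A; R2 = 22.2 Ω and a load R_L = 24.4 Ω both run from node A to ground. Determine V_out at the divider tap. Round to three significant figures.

First combine the lower leg with the load: R2 ‖ R_L = 11.62 Ω.
Now apply the divider: V_out = 18.0 × 0.7454 = 13.42 V.

V_out ≈ 13.4 V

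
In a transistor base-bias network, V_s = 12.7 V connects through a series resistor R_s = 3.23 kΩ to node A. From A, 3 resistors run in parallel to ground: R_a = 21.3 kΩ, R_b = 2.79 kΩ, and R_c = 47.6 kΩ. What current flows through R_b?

Equivalent of the parallel group: R_p = 2.345 kΩ.
Node voltage V_A = V_s · R_p/(R_s + R_p) = 12.7 × 0.4207 = 5.342 V.
I(R_b) = V_A / R_b = 5.342/2.79 = 1.915 mA.
(Check via current divider: I_total = 2.278 mA; share G_k/ΣG = 0.8406 → same result.)

I ≈ 1.91 mA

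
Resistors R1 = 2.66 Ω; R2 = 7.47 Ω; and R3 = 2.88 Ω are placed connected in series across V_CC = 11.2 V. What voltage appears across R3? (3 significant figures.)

Total series resistance ΣR = 2.66 + 7.47 + 2.88 = 13.01 Ω.
V = V_CC · R/ΣR = 11.2 × 0.2214 = 2.479 V.

V ≈ 2.48 V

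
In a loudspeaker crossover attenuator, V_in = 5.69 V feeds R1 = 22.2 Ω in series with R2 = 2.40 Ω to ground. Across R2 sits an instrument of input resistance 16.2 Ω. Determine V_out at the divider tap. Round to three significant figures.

The load sits in parallel with R2, giving an effective lower resistance R2' = R2·R_L/(R2+R_L) = 2.090 Ω.
Now apply the divider: V_out = 5.69 × 0.08606 = 0.4897 V.
(Unloaded it would be 0.555 V; the load pulls it down.)

V_out ≈ 0.490 V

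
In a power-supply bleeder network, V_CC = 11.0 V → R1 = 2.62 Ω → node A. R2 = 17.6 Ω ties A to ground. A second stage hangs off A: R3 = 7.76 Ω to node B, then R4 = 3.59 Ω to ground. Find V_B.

V_B ≈ 2.52 V

Looking into the second stage from A: R3 + R4 = 11.35 Ω appears in parallel with R2.
Effective lower resistance at A: R2 ‖ 11.35 = 6.900 Ω.
V_A = 11.0 × 6.900/(2.62 + 6.900) = 7.973 V.
V_B = V_A × 0.3163 = 2.522 V.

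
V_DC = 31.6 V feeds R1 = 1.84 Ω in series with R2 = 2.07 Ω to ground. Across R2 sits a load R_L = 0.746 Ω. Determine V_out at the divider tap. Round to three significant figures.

V_out ≈ 7.26 V

R2 ‖ R_L = (2.07 × 0.746)/(2.07 + 0.746) = 0.5484 Ω.
Then V_out = V_DC · R2'/(R1 + R2') = 31.6 × 0.5484/2.388 = 7.255 V.
(Unloaded it would be 16.7 V; the load pulls it down.)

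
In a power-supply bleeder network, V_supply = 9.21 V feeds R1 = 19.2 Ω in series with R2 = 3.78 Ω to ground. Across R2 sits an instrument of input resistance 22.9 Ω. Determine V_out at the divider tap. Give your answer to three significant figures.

R2 ‖ R_L = (3.78 × 22.9)/(3.78 + 22.9) = 3.244 Ω.
Now apply the divider: V_out = 9.21 × 0.1446 = 1.331 V.
(Unloaded it would be 1.51 V; the load pulls it down.)

V_out ≈ 1.33 V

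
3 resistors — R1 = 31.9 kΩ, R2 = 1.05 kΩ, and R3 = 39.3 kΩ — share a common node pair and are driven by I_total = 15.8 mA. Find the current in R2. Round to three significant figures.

Conductances: ΣG = 1/31.9 + 1/1.05 + 1/39.3 = 1.009 (1/kΩ).
Current divider: I(R2) = I_total · G_k/ΣG = 15.8 × (0.9524/1.009) = 15.8 × 0.9437 = 14.91 mA.

I ≈ 14.9 mA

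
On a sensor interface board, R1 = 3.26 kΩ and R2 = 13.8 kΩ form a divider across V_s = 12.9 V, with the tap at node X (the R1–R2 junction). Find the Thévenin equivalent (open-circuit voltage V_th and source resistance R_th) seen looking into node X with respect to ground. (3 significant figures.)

V_th is the unloaded tap voltage: V_s · R2/(R1+R2) = 12.9 × 0.8089 = 10.43 V.
With V_s suppressed (replaced by a short), R_th = R1 ‖ R2 = (3.260 × 13.8)/(3.260 + 13.8) = 2.637 kΩ.

V_th ≈ 10.4 V, R_th ≈ 2.64 kΩ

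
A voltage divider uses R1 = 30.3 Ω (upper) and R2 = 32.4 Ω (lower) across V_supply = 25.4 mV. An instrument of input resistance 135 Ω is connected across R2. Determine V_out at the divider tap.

The load sits in parallel with R2, giving an effective lower resistance R2' = R2·R_L/(R2+R_L) = 26.13 Ω.
Then V_out = V_supply · R2'/(R1 + R2') = 25.4 × 26.13/56.43 = 11.76 mV.
(Unloaded it would be 13.1 mV; the load pulls it down.)

V_out ≈ 11.8 mV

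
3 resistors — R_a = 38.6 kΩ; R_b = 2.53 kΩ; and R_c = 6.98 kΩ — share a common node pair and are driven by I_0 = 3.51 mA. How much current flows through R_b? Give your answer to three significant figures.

Total conductance ΣG = 1/38.6 + 1/2.53 + 1/6.98 = 0.5644 (units of 1/kΩ).
By the current-divider rule, I = I_0 · G_k/ΣG = 3.51 × 0.7003 = 2.458 mA.

I ≈ 2.46 mA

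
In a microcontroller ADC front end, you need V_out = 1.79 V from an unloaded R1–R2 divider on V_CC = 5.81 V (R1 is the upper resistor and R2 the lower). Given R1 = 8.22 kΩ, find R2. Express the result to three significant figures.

R2 ≈ 3.66 kΩ

The divider ratio is R2/(R1+R2) = 1.79/5.81 = 0.3081.
R2 = R1 · 0.3081/(1 − 0.3081) = 3.660 kΩ.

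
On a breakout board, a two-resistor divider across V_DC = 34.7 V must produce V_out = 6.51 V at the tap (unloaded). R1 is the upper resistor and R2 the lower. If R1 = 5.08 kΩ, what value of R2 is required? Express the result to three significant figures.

The divider ratio is R2/(R1+R2) = 6.51/34.7 = 0.1876.
Rearranging, R2 = R1·k/(1−k) = 5.08 × 0.2309 = 1.173 kΩ.

R2 ≈ 1.17 kΩ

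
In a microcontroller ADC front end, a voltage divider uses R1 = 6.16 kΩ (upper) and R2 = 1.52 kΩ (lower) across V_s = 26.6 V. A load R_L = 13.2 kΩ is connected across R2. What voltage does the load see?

V_out ≈ 4.82 V

R2 ‖ R_L = (1.52 × 13.2)/(1.52 + 13.2) = 1.363 kΩ.
Then V_out = V_s · R2'/(R1 + R2') = 26.6 × 1.363/7.523 = 4.819 V.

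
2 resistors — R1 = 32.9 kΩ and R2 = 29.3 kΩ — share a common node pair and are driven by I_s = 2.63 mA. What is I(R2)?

For two parallel branches, I_k = I_s · (other R)/(sum of R).
I(R2) = 2.63 × 32.9/(32.9 + 29.3) = 2.63 × 0.5289 = 1.391 mA.

I ≈ 1.39 mA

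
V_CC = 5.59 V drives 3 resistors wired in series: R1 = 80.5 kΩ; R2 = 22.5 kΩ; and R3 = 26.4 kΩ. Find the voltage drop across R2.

ΣR = 80.5 + 22.5 + 26.4 = 129.4 kΩ.
V = V_CC · R/ΣR = 5.59 × 0.1739 = 0.9720 V.

V ≈ 0.972 V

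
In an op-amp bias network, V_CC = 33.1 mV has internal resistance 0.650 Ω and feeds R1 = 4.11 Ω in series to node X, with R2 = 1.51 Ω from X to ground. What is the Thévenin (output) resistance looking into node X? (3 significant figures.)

R_th ≈ 1.15 Ω

R1' = 0.650 + 4.11 = 4.760 Ω (source resistance + R1).
Looking into X with the source shorted: R_th = R1'·R2/(R1'+R2) = 4.760 × 1.51/6.270 = 1.146 Ω.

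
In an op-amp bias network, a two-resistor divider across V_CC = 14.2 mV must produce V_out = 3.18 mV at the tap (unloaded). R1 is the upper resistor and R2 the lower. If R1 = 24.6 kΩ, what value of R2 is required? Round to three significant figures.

The divider ratio is R2/(R1+R2) = 3.18/14.2 = 0.2239.
R2 = R1 · 0.2239/(1 − 0.2239) = 7.099 kΩ.

R2 ≈ 7.10 kΩ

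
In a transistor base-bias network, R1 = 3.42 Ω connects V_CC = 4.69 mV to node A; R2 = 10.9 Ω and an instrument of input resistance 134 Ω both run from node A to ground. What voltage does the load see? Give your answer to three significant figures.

V_out ≈ 3.50 mV

First combine the lower leg with the load: R2 ‖ R_L = 10.08 Ω.
Then V_out = V_CC · R2'/(R1 + R2') = 4.69 × 10.08/13.50 = 3.502 mV.
(Unloaded it would be 3.57 mV; the load pulls it down.)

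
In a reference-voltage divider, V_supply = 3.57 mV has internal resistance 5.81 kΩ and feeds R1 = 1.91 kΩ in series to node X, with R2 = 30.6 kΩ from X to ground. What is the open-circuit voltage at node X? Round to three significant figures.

V_th ≈ 2.85 mV

R1' = 5.81 + 1.91 = 7.720 kΩ (source resistance + R1).
With X open, the divider is unloaded: V_th = 3.57 × 30.6/38.32 = 2.851 mV.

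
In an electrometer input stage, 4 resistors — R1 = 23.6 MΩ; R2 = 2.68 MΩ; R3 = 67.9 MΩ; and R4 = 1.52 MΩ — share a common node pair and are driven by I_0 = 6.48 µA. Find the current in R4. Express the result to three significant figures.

I ≈ 3.92 µA

Conductances: ΣG = 1/23.6 + 1/2.68 + 1/67.9 + 1/1.52 = 1.088 (1/MΩ).
R4 takes the fraction G_k/ΣG = 0.6579/1.088 = 0.6046, so I = 6.48 × 0.6046 = 3.918 µA.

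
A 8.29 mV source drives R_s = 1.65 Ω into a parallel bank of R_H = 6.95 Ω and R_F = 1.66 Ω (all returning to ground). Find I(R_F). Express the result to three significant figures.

I ≈ 2.24 mA

Equivalent of the parallel group: R_p = 1.340 Ω.
Node voltage V_A = V_CC · R_p/(R_s + R_p) = 8.29 × 0.4482 = 3.715 mV.
Branch current I = V_A/R_F = 3.715/1.66 = 2.238 mA.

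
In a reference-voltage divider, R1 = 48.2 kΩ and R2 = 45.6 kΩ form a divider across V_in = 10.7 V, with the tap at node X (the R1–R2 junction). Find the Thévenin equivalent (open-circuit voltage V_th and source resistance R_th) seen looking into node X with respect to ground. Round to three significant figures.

Open-circuit (no load on X): V_th = V_in · R2/(R1 + R2) = 10.7 × 45.6/(48.20 + 45.6) = 5.202 V.
With V_in suppressed (replaced by a short), R_th = R1 ‖ R2 = (48.20 × 45.6)/(48.20 + 45.6) = 23.43 kΩ.

V_th ≈ 5.20 V, R_th ≈ 23.4 kΩ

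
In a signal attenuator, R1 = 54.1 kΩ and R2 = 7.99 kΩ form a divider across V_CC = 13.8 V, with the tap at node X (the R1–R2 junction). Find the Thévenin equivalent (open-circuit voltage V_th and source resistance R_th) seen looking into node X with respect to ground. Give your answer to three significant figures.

With X open, the divider is unloaded: V_th = 13.8 × 7.99/62.09 = 1.776 V.
Looking into X with the source shorted: R_th = R1·R2/(R1+R2) = 54.10 × 7.99/62.09 = 6.962 kΩ.

V_th ≈ 1.78 V, R_th ≈ 6.96 kΩ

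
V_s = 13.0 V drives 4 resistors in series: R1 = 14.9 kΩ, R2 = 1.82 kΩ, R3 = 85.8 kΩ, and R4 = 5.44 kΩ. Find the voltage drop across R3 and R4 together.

V ≈ 11.0 V

ΣR = 14.9 + 1.82 + 85.8 + 5.44 = 108.0 kΩ.
R_{R3..R4} = 85.8 + 5.44 = 91.24 kΩ.
Voltage divider: V = V_s · (91.24 / 108.0) = 13.0 × 0.8451 = 10.99 V.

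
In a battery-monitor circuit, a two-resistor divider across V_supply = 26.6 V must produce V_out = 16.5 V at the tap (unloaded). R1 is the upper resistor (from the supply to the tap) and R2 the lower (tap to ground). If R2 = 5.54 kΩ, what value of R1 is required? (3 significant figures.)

R1 ≈ 3.39 kΩ

Required fraction k = V_out/V_supply = 0.6203.
Rearranging, R1 = R2·(1−k)/k = 5.54 × 0.6121 = 3.391 kΩ.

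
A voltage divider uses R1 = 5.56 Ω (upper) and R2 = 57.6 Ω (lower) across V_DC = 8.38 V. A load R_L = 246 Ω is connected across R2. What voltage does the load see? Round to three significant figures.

R2 ‖ R_L = (57.6 × 246)/(57.6 + 246) = 46.67 Ω.
Voltage divider with the loaded lower leg: V_out = 8.38 × 46.67/(5.56 + 46.67) = 8.38 × 0.8936 = 7.488 V.

V_out ≈ 7.49 V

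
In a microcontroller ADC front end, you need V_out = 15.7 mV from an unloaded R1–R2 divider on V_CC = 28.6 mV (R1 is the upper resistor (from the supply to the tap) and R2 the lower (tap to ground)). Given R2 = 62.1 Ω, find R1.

R1 ≈ 51.0 Ω

Required fraction k = V_out/V_CC = 0.5490.
Rearranging, R1 = R2·(1−k)/k = 62.1 × 0.8217 = 51.02 Ω.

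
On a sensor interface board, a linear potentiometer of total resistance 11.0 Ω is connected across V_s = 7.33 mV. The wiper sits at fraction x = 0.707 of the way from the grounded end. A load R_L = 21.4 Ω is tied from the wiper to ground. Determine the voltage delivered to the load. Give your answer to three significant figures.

V_out ≈ 4.68 mV

Lower segment x·R_p = 7.777 Ω; upper segment (1−x)·R_p = 3.223 Ω.
(x·R_p) ‖ R_L = 5.704 Ω.
Loaded-divider output: V_out = 7.33 × 0.6390 = 4.684 mV.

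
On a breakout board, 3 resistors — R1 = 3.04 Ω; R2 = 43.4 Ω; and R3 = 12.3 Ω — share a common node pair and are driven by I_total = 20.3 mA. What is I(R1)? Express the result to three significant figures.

ΣG = 1/3.04 + 1/43.4 + 1/12.3 = 0.4333.
Current divider: I(R1) = I_total · G_k/ΣG = 20.3 × (0.3289/0.4333) = 20.3 × 0.7592 = 15.41 mA.

I ≈ 15.4 mA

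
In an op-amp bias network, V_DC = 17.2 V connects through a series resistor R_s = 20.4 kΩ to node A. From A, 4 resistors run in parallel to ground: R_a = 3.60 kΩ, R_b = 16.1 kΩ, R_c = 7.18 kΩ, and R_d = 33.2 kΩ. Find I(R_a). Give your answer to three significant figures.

Equivalent of the parallel group: R_p = 1.964 kΩ.
V_A = 17.2 × 1.964/22.36 = 1.510 V.
Branch current I = V_A/R_a = 1.510/3.60 = 0.4195 mA.

I ≈ 0.419 mA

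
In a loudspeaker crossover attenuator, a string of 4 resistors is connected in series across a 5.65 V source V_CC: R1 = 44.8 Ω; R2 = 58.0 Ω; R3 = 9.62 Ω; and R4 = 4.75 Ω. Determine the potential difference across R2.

V ≈ 2.80 V

Total series resistance ΣR = 44.8 + 58.0 + 9.62 + 4.75 = 117.2 Ω.
V = V_CC · R/ΣR = 5.65 × 0.4950 = 2.797 V.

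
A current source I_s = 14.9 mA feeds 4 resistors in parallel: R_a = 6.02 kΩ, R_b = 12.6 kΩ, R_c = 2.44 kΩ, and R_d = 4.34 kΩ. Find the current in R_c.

I ≈ 6.89 mA

Conductances: ΣG = 1/6.02 + 1/12.6 + 1/2.44 + 1/4.34 = 0.8857 (1/kΩ).
R_c takes the fraction G_k/ΣG = 0.4098/0.8857 = 0.4627, so I = 14.9 × 0.4627 = 6.894 mA.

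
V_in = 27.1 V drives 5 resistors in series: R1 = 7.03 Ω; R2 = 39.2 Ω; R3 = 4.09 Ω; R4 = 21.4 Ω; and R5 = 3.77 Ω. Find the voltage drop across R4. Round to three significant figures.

V ≈ 7.68 V

Total series resistance ΣR = 7.03 + 39.2 + 4.09 + 21.4 + 3.77 = 75.49 Ω.
Voltage divider: V = V_in · (21.40 / 75.49) = 27.1 × 0.2835 = 7.682 V.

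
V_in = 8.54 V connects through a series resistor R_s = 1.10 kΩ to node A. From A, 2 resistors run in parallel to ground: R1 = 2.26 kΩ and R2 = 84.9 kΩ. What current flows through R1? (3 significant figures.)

Equivalent of the parallel group: R_p = 2.201 kΩ.
V_A by voltage divider: V_A = 8.54 × 2.201/(1.10 + 2.201) = 5.695 V.
Branch current I = V_A/R1 = 5.695/2.26 = 2.520 mA.

I ≈ 2.52 mA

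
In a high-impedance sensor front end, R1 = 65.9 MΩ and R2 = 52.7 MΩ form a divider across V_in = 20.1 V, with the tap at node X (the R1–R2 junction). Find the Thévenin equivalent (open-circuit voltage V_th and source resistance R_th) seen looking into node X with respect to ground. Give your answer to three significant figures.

V_th ≈ 8.93 V, R_th ≈ 29.3 MΩ

V_th is the unloaded tap voltage: V_in · R2/(R1+R2) = 20.1 × 0.4444 = 8.931 V.
Zeroing V_in shorts the top of R1 to ground, so R_th = R1 ‖ R2 = 29.28 MΩ.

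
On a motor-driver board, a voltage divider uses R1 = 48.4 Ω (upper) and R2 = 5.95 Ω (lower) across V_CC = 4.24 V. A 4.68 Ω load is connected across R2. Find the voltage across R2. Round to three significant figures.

The load sits in parallel with R2, giving an effective lower resistance R2' = R2·R_L/(R2+R_L) = 2.620 Ω.
Then V_out = V_CC · R2'/(R1 + R2') = 4.24 × 2.620/51.02 = 0.2177 V.

V_out ≈ 0.218 V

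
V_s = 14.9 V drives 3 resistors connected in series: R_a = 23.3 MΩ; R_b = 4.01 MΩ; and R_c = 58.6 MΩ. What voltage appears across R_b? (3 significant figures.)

V ≈ 0.695 V

Total series resistance ΣR = 23.3 + 4.01 + 58.6 = 85.91 MΩ.
By the voltage-divider rule, V = 14.9 × 4.010/85.91 = 0.6955 V.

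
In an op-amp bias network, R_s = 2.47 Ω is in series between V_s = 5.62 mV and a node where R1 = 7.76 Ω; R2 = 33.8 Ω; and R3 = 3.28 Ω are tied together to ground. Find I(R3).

I ≈ 0.799 mA

Combine the parallel branches: R_p = (1/7.76 + 1/33.8 + 1/3.28)⁻¹ = 2.158 Ω.
Node voltage V_A = V_s · R_p/(R_s + R_p) = 5.62 × 0.4663 = 2.621 mV.
Branch current I = V_A/R3 = 2.621/3.28 = 0.7990 mA.
(Equivalently: I_total = 1.214 mA, then current-divider fraction G_k/ΣG = 0.6580.)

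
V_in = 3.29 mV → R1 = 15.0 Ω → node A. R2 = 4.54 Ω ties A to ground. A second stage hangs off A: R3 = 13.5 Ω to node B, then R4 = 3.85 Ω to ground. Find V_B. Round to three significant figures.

Node A sees R2 in parallel with the series input of stage 2, R3 + R4 = 17.35 Ω.
R2 ‖ (R3+R4) = 3.598 Ω.
V_A = 3.29 × 3.598/(15.0 + 3.598) = 0.6365 mV.
Then the unloaded second divider: V_B = V_A × R4/(R3+R4) = 0.6365 × 0.2219 = 0.1413 mV.

V_B ≈ 0.141 mV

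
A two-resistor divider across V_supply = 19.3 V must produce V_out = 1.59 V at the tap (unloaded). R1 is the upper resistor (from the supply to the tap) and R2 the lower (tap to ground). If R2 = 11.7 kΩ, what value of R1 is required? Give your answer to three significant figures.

R1 ≈ 130 kΩ

The divider ratio is R2/(R1+R2) = 1.59/19.3 = 0.08238.
R1 = R2·(1/k − 1) = 11.7 × 11.14 = 130.3 kΩ.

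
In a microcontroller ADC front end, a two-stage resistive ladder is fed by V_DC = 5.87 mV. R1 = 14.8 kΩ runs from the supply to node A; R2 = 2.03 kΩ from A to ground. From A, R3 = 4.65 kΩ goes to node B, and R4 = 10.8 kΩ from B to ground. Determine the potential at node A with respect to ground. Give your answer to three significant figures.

V_A ≈ 0.635 mV

Looking into the second stage from A: R3 + R4 = 15.45 kΩ appears in parallel with R2.
R2 ‖ (R3+R4) = 1.794 kΩ.
V_A = 5.87 × 1.794/(14.8 + 1.794) = 0.6347 mV.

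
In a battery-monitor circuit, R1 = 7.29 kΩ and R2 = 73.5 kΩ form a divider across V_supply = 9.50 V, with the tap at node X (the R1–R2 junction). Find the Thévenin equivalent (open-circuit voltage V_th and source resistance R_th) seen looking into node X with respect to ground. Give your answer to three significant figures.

V_th is the unloaded tap voltage: V_supply · R2/(R1+R2) = 9.50 × 0.9098 = 8.643 V.
With V_supply suppressed (replaced by a short), R_th = R1 ‖ R2 = (7.290 × 73.5)/(7.290 + 73.5) = 6.632 kΩ.

V_th ≈ 8.64 V, R_th ≈ 6.63 kΩ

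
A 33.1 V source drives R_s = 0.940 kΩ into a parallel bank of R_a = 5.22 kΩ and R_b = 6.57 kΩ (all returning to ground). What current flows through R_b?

Parallel bank: R_p = 1/(1/5.22 + 1/6.57) = 2.909 kΩ.
V_A = 33.1 × 2.909/3.849 = 25.02 V.
I(R_b) = V_A / R_b = 25.02/6.57 = 3.808 mA.
(Equivalently: I_total = 8.600 mA, then current-divider fraction G_k/ΣG = 0.4427.)

I ≈ 3.81 mA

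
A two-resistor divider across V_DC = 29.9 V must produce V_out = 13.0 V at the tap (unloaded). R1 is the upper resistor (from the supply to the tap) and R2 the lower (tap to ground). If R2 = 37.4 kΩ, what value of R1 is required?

The divider ratio is R2/(R1+R2) = 13.0/29.9 = 0.4348.
R1 = R2·(1/k − 1) = 37.4 × 1.300 = 48.62 kΩ.

R1 ≈ 48.6 kΩ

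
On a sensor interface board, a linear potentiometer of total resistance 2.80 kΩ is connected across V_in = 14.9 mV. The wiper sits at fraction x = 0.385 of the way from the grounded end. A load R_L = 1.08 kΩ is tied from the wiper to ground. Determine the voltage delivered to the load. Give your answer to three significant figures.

V_out ≈ 3.55 mV

Split the track: R_lower = x·R_p = 1.078 kΩ, R_upper = (1−x)·R_p = 1.722 kΩ.
Lower segment in parallel with the load: 1.078 ‖ 1.08 = 0.5395 kΩ.
Then V_out = V_in · 0.5395/(1.722 + 0.5395) = 3.555 mV.
(Unloaded: V_out = x·V_in = 5.74 mV.)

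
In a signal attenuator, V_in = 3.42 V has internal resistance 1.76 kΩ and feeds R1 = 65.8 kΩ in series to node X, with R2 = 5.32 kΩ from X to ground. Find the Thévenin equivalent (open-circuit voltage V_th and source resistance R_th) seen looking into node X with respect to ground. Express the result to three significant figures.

V_th ≈ 0.250 V, R_th ≈ 4.93 kΩ

R1' = 1.76 + 65.8 = 67.56 kΩ (source resistance + R1).
V_th is the unloaded tap voltage: V_in · R2/(R1'+R2) = 3.42 × 0.07300 = 0.2496 V.
Zeroing V_in shorts the top of R1' to ground, so R_th = R1' ‖ R2 = 4.932 kΩ.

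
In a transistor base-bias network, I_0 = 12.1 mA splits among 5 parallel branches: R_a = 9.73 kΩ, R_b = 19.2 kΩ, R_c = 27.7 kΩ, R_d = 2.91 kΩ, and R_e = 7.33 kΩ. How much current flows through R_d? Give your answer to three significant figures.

Conductances: ΣG = 1/9.73 + 1/19.2 + 1/27.7 + 1/2.91 + 1/7.33 = 0.6710 (1/kΩ).
Current divider: I(R_d) = I_0 · G_k/ΣG = 12.1 × (0.3436/0.6710) = 12.1 × 0.5121 = 6.197 mA.

I ≈ 6.20 mA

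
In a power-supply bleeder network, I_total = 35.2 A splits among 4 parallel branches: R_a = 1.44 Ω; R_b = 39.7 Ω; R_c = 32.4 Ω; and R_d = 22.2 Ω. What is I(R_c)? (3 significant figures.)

I ≈ 1.37 A

Total conductance ΣG = 1/1.44 + 1/39.7 + 1/32.4 + 1/22.2 = 0.7955 (units of 1/Ω).
R_c takes the fraction G_k/ΣG = 0.03086/0.7955 = 0.03880, so I = 35.2 × 0.03880 = 1.366 A.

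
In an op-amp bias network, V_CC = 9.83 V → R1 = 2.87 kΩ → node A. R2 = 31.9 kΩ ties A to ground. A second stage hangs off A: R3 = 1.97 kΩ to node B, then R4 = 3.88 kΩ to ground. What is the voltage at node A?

The second stage (R3 + R4 = 5.850 kΩ) loads node A in parallel with R2.
R2 ‖ (R3+R4) = 4.943 kΩ.
V_A = 9.83 × 4.943/(2.87 + 4.943) = 6.219 V.

V_A ≈ 6.22 V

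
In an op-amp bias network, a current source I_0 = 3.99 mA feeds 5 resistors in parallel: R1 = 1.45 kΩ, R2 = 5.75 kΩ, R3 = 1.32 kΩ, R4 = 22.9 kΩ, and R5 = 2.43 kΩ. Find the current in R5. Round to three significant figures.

I ≈ 0.791 mA

Conductances: ΣG = 1/1.45 + 1/5.75 + 1/1.32 + 1/22.9 + 1/2.43 = 2.076 (1/kΩ).
Current divider: I(R5) = I_0 · G_k/ΣG = 3.99 × (0.4115/2.076) = 3.99 × 0.1982 = 0.7908 mA.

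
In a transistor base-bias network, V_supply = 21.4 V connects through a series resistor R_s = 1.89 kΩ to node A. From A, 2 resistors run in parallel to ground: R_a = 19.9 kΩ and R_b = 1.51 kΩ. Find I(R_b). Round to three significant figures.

Parallel bank: R_p = 1/(1/19.9 + 1/1.51) = 1.404 kΩ.
Node voltage V_A = V_supply · R_p/(R_s + R_p) = 21.4 × 0.4261 = 9.119 V.
Branch current I = V_A/R_b = 9.119/1.51 = 6.039 mA.

I ≈ 6.04 mA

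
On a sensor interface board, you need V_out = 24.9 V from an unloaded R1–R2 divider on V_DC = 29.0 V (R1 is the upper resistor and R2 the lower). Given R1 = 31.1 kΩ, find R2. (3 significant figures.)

V_out/V_DC = R2/(R1+R2) = 0.8586.
So R2 = R1 · V_out/(V_DC − V_out) = 31.1 × 24.9/(29.0 − 24.9) = 31.1 × 6.073 = 188.9 kΩ.

R2 ≈ 189 kΩ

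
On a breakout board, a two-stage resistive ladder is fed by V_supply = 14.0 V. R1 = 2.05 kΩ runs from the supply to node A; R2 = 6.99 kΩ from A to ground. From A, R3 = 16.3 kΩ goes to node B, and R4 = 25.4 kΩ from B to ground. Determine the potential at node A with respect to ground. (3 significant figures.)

Looking into the second stage from A: R3 + R4 = 41.70 kΩ appears in parallel with R2.
R2 ‖ (R3+R4) = 5.987 kΩ.
First divider: V_A = V_supply · 5.987/(2.05 + 5.987) = 10.43 V.

V_A ≈ 10.4 V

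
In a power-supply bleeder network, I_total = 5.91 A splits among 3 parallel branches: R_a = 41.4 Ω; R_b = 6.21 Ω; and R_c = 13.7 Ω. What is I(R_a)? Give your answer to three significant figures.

I ≈ 0.553 A

ΣG = 1/41.4 + 1/6.21 + 1/13.7 = 0.2582.
R_a takes the fraction G_k/ΣG = 0.02415/0.2582 = 0.09356, so I = 5.91 × 0.09356 = 0.5529 A.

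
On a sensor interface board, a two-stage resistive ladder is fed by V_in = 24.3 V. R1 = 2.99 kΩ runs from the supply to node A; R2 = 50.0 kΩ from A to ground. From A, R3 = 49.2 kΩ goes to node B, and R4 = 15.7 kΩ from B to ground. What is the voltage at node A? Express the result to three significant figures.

V_A ≈ 22.0 V

The second stage (R3 + R4 = 64.90 kΩ) loads node A in parallel with R2.
R2 ‖ (R3+R4) = 28.24 kΩ.
V_A = 24.3 × 28.24/(2.99 + 28.24) = 21.97 V.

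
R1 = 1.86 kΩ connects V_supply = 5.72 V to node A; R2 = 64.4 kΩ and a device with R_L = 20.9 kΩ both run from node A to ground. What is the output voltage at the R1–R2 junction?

V_out ≈ 5.12 V

R2 ‖ R_L = (64.4 × 20.9)/(64.4 + 20.9) = 15.78 kΩ.
Voltage divider with the loaded lower leg: V_out = 5.72 × 15.78/(1.86 + 15.78) = 5.72 × 0.8946 = 5.117 V.
(Unloaded it would be 5.56 V; the load pulls it down.)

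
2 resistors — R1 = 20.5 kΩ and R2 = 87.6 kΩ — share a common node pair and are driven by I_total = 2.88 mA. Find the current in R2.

I ≈ 0.546 mA

Two-branch current divider: I_k = I_total · R_other/(R_1 + R_2).
I(R2) = 2.88 × 20.5/(20.5 + 87.6) = 2.88 × 0.1896 = 0.5462 mA.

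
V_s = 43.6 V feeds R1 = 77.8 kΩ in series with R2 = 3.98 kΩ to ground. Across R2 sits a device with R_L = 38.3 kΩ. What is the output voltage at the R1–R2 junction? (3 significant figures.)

V_out ≈ 1.93 V

R2 ‖ R_L = (3.98 × 38.3)/(3.98 + 38.3) = 3.605 kΩ.
Then V_out = V_s · R2'/(R1 + R2') = 43.6 × 3.605/81.41 = 1.931 V.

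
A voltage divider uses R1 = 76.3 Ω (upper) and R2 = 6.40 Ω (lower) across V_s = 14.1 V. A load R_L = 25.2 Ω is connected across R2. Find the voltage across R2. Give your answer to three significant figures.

The load sits in parallel with R2, giving an effective lower resistance R2' = R2·R_L/(R2+R_L) = 5.104 Ω.
Voltage divider with the loaded lower leg: V_out = 14.1 × 5.104/(76.3 + 5.104) = 14.1 × 0.06270 = 0.8840 V.

V_out ≈ 0.884 V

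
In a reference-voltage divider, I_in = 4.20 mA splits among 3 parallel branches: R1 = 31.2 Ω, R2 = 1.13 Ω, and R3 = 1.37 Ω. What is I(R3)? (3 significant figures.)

ΣG = 1/31.2 + 1/1.13 + 1/1.37 = 1.647.
R3 takes the fraction G_k/ΣG = 0.7299/1.647 = 0.4432, so I = 4.20 × 0.4432 = 1.861 mA.

I ≈ 1.86 mA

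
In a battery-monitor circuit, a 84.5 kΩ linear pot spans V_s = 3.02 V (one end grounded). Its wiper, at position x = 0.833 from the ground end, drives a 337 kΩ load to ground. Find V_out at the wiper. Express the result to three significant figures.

V_out ≈ 2.43 V

The pot divides into 14.11 kΩ above the wiper and 70.39 kΩ below.
Lower segment in parallel with the load: 70.39 ‖ 337 = 58.23 kΩ.
V_out = 3.02 × 58.23/(14.11 + 58.23) = 2.431 V.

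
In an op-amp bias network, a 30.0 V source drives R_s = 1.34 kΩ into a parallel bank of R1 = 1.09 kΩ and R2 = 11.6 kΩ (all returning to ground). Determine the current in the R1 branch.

Parallel bank: R_p = 1/(1/1.09 + 1/11.6) = 0.9964 kΩ.
V_A = 30.0 × 0.9964/2.336 = 12.79 V.
I(R1) = V_A / R1 = 12.79/1.09 = 11.74 mA.

I ≈ 11.7 mA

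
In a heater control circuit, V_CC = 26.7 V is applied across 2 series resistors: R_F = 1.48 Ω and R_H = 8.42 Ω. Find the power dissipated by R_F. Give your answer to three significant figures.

The common current is I = 26.7/9.900 = 2.697 A.
P = I²R = 7.274 × 1.48 = 10.76 W.

P ≈ 10.8 W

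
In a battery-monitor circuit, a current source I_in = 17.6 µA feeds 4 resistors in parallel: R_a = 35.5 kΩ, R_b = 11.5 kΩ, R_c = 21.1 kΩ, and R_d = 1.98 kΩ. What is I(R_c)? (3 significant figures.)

I ≈ 1.25 µA

ΣG = 1/35.5 + 1/11.5 + 1/21.1 + 1/1.98 = 0.6676.
R_c takes the fraction G_k/ΣG = 0.04739/0.6676 = 0.07099, so I = 17.6 × 0.07099 = 1.249 µA.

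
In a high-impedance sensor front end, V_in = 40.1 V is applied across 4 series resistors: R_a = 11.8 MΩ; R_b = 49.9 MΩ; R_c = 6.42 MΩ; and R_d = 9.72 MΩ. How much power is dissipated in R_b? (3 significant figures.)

P ≈ 13.2 µW

The common current is I = 40.1/77.84 = 0.5152 µA.
P = I²R = 0.2654 × 49.9 = 13.24 µW.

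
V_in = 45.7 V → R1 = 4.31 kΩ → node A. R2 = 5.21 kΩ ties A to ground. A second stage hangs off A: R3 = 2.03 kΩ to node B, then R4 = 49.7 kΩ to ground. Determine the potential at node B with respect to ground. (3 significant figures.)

V_B ≈ 23.0 V

Looking into the second stage from A: R3 + R4 = 51.73 kΩ appears in parallel with R2.
Effective lower resistance at A: R2 ‖ 51.73 = 4.733 kΩ.
V_A = 45.7 × 4.733/(4.31 + 4.733) = 23.92 V.
Stage 2 is unloaded, so V_B = V_A · R4/(R3+R4) = 23.92 × 49.7/51.73 = 22.98 V.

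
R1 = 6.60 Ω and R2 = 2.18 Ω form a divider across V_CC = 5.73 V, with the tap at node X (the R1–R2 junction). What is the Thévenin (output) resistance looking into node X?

R_th ≈ 1.64 Ω

With V_CC suppressed (replaced by a short), R_th = R1 ‖ R2 = (6.600 × 2.18)/(6.600 + 2.18) = 1.639 Ω.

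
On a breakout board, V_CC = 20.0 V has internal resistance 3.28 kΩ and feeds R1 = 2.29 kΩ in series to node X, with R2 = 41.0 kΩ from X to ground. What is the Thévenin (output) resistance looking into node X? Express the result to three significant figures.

R_th ≈ 4.90 kΩ

R1' = 3.28 + 2.29 = 5.570 kΩ (source resistance + R1).
With V_CC suppressed (replaced by a short), R_th = R1' ‖ R2 = (5.570 × 41.0)/(5.570 + 41.0) = 4.904 kΩ.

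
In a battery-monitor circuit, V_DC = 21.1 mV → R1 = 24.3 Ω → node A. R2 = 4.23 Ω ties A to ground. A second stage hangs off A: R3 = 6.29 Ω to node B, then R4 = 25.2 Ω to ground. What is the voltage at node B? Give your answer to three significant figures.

V_B ≈ 2.25 mV

The second stage (R3 + R4 = 31.49 Ω) loads node A in parallel with R2.
Effective lower resistance at A: R2 ‖ 31.49 = 3.729 Ω.
First divider: V_A = V_DC · 3.729/(24.3 + 3.729) = 2.807 mV.
Then the unloaded second divider: V_B = V_A × R4/(R3+R4) = 2.807 × 0.8003 = 2.246 mV.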